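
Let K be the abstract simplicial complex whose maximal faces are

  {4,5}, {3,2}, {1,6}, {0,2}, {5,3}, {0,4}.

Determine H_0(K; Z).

H_0 ≅ Z^2.

Take the total order 0 < 1 < 2 < 3 < 4 < 5 < 6 on the vertex set. Then K (dimension 1) consists of the simplices:

  0-simplices (7): [0], [1], [2], [3], [4], [5], [6]
  1-simplices (6): [0,2], [0,4], [1,6], [2,3], [3,5], [4,5]

Hence C_0 ≅ Z^7, C_1 ≅ Z^6.

The boundary map ∂_1: C_1 → C_0 is given by ∂[p,q] = [q] − [p].
As a 7×6 matrix over Z this has rank 5, with invariant factors (1,1,1,1,1).

Now H_k = ker ∂_k / im ∂_{k+1}, so:

  H_0: rank C_0 − rank ∂_1 = 7 − 5 = 2, and the invariant factors of ∂_1 are all 1, so H_0 = Z^2.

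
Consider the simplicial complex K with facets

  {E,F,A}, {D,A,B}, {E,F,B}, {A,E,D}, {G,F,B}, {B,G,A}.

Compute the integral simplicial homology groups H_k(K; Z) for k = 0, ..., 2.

Order the vertices as A < B < D < E < F < G. Listing each simplex with vertices in this order, K has dimension 2 with simplices:

  0-simplices (6): A, B, D, E, F, G
  1-simplices (12): AB, AD, AE, AF, AG, BD, BE, BF, BG, DE, EF, FG
  2-simplices (6): ABD, ABG, ADE, AEF, BEF, BFG

Hence C_0 ≅ Z^6, C_1 ≅ Z^12, C_2 ≅ Z^6.

Boundary ∂_1: C_1 → C_0 sends each edge [p,q] (with p < q) to q − p. For instance
  ∂AB = B − A.
This gives a 6×12 integer matrix of rank 5; reducing to Smith normal form yields diagonal entries (1,1,1,1,1).

Boundary ∂_2: C_2 → C_1 acts by ∂[p,q,r] = [q,r] − [p,r] + [p,q]. For instance
  ∂ABG = BG − AG + AB,
  ∂BFG = FG − BG + BF.
The 12×6 boundary matrix has rank 6 and Smith normal form diag(1,1,1,1,1,1).

Computing H_k = (kernel of ∂_k) / (image of ∂_{k+1}):

  H_0: rank C_0 − rank ∂_1 = 6 − 5 = 1, and the invariant factors of ∂_1 are all 1, so H_0 ≅ Z.
  H_1: rank ker ∂_1 − rank ∂_2 = (12 − 5) − 6 = 1, and the invariant factors of ∂_2 are all 1, so H_1 ≅ Z.
  H_2: rank ker ∂_2 − rank ∂_3 = (6 − 6) − 0 = 0, and there is no ∂_3, so H_2 ≅ 0.

H_0 = Z,  H_1 = Z,  H_2 = 0.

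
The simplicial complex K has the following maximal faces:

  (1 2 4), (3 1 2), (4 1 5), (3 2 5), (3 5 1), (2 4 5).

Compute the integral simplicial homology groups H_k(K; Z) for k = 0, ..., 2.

H_0 ≅ Z,  H_1 = 0,  H_2 ≅ Z.

We work with the vertex ordering 1 < 2 < 3 < 4 < 5. The simplices of K, each written with vertices in increasing order, are:

  0-simplices (5): [1], [2], [3], [4], [5]
  1-simplices (9): [1,2], [1,3], [1,4], [1,5], [2,3], [2,4], [2,5], [3,5], [4,5]
  2-simplices (6): [1,2,3], [1,2,4], [1,3,5], [1,4,5], [2,3,5], [2,4,5]

Hence C_0 ≅ Z^5, C_1 ≅ Z^9, C_2 ≅ Z^6.

∂_1: C_1 → C_0 is given by ∂[p,q] = [q] − [p]. For instance
  ∂[1,3] = [3] − [1].
The 5×9 boundary matrix has rank 4 and Smith normal form diag(1,1,1,1).

∂_2: C_2 → C_1 sends each 2-simplex [p,q,r] to [q,r] − [p,r] + [p,q]. For instance
  ∂[1,2,3] = [2,3] − [1,3] + [1,2],
  ∂[2,4,5] = [4,5] − [2,5] + [2,4].
This gives a 9×6 integer matrix of rank 5; reducing to Smith normal form yields diagonal entries (1,1,1,1,1).

Computing H_k = (kernel of ∂_k) / (image of ∂_{k+1}):

  H_0: rank C_0 − rank ∂_1 = 5 − 4 = 1, and the invariant factors of ∂_1 are all 1, so H_0 ≅ Z.
  H_1: rank ker ∂_1 − rank ∂_2 = (9 − 4) − 5 = 0, and the invariant factors of ∂_2 are all 1, so H_1 ≅ 0.
  H_2: rank ker ∂_2 − rank ∂_3 = (6 − 5) − 0 = 1, and there is no ∂_3, so H_2 ≅ Z.

As a check, the Euler characteristic is 5 − 9 + 6 = 2, which agrees with 1 − 0 + 1 = 2.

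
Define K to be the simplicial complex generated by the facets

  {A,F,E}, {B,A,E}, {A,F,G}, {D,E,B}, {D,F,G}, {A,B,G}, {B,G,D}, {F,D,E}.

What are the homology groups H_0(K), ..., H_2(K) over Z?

Take the total order A < B < D < E < F < G on the vertex set. Then K (dimension 2) consists of the simplices:

  0-simplices (6): A, B, D, E, F, G
  1-simplices (12): AB, AE, AF, AG, BD, BE, BG, DE, DF, DG, EF, FG
  2-simplices (8): ABE, ABG, AEF, AFG, BDE, BDG, DEF, DFG

Hence C_0 ≅ Z^6, C_1 ≅ Z^12, C_2 ≅ Z^8.

Boundary ∂_1: C_1 → C_0 sends each edge [p,q] (with p < q) to q − p. For instance
  ∂FG = G − F.
The resulting 6×12 matrix has rank 5, and its Smith normal form has invariant factors (1,1,1,1,1).

Boundary ∂_2: C_2 → C_1 maps a triangle to the signed sum of its edges. For instance
  ∂BDG = DG − BG + BD,
  ∂DEF = EF − DF + DE.
This gives a 12×8 integer matrix of rank 7; reducing to Smith normal form yields diagonal entries (1,1,1,1,1,1,1).

From H_k ≅ ker(∂_k) / im(∂_{k+1}) we obtain:

  H_0: rank C_0 − rank ∂_1 = 6 − 5 = 1, and the invariant factors of ∂_1 are all 1, so H_0 = Z.
  H_1: rank ker ∂_1 − rank ∂_2 = (12 − 5) − 7 = 0, and the invariant factors of ∂_2 are all 1, so H_1 = 0.
  H_2: rank ker ∂_2 − rank ∂_3 = (8 − 7) − 0 = 1, and there is no ∂_3, so H_2 = Z.

H_0 = Z,  H_1 = 0,  H_2 = Z.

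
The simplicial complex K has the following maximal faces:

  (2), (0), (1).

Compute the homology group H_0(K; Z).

We work with the vertex ordering 0 < 1 < 2. The simplices of K, each written with vertices in increasing order, are:

  0-simplices (3): [0], [1], [2]

giving chain groups C_0 ≅ Z^3.

From H_k ≅ ker(∂_k) / im(∂_{k+1}) we obtain:

  H_0: rank C_0 − rank ∂_1 = 3 − 0 = 3, and there is no ∂_1, so H_0 ≅ Z^3.

H_0 ≅ Z^3.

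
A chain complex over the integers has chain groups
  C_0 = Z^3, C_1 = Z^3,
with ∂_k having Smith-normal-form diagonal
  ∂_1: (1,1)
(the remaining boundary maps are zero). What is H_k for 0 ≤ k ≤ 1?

H_0 ≅ Z,  H_1 ≅ Z.

H_0: b_0 = 3 − 0 − 2 = 1; torsion from ∂_1 factors > 1: none. So H_0 ≅ Z.
H_1: b_1 = 3 − 2 − 0 = 1; torsion from ∂_2 factors > 1: none. So H_1 ≅ Z.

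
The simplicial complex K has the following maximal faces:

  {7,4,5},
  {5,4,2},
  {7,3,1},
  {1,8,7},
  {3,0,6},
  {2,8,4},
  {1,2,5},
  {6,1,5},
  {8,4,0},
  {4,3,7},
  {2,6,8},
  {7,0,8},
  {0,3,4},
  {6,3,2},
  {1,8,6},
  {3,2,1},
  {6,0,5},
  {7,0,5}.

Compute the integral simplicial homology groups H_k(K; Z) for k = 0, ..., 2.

We work with the vertex ordering 0 < 1 < 2 < 3 < 4 < 5 < 6 < 7 < 8. The simplices of K, each written with vertices in increasing order, are:

  0-simplices (9): [0], [1], [2], [3], [4], [5], [6], [7], [8]
  1-simplices (27): (27 of them)
  2-simplices (18): [0,3,4], [0,3,6], [0,4,8], [0,5,6], [0,5,7], [0,7,8], [1,2,3], [1,2,5], [1,3,7], [1,5,6], [1,6,8], [1,7,8], [2,3,6], [2,4,5], [2,4,8], [2,6,8], [3,4,7], [4,5,7]

Hence C_0 ≅ Z^9, C_1 ≅ Z^27, C_2 ≅ Z^18.

Boundary ∂_1: C_1 → C_0 maps an edge to its endpoints' difference, ∂[p,q] = q − p. For instance
  ∂[0,5] = [5] − [0].
As a 9×27 matrix over Z this has rank 8, with invariant factors (1,1,1,1,1,1,1,1).

Boundary ∂_2: C_2 → C_1 acts by ∂[p,q,r] = [q,r] − [p,r] + [p,q]. For instance
  ∂[4,5,7] = [5,7] − [4,7] + [4,5],
  ∂[0,4,8] = [4,8] − [0,8] + [0,4].
This gives a 27×18 integer matrix of rank 18; reducing to Smith normal form yields diagonal entries (1,1,1,1,1,1,1,1,1,1,1,1,1,1,1,1,1,2).

Now H_k = ker ∂_k / im ∂_{k+1}, so:

  H_0: rank C_0 − rank ∂_1 = 9 − 8 = 1, and the invariant factors of ∂_1 are all 1, so H_0 = Z.
  H_1: rank ker ∂_1 − rank ∂_2 = (27 − 8) − 18 = 1, and ∂_2 has invariant factor 2 > 1, so H_1 = Z ⊕ Z/2.
  H_2: rank ker ∂_2 − rank ∂_3 = (18 − 18) − 0 = 0, and there is no ∂_3, so H_2 = 0.

H_0 ≅ Z,  H_1 ≅ Z ⊕ Z/2,  H_2 = 0.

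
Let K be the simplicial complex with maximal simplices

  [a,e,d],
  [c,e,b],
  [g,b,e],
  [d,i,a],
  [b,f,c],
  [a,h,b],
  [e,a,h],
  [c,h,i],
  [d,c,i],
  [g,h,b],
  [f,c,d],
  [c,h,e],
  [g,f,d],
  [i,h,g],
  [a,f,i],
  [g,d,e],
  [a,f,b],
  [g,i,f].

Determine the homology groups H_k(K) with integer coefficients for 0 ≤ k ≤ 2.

H_0 ≅ Z,  H_1 ≅ Z ⊕ Z_2,  H_2 = 0.

We work with the vertex ordering a < b < c < d < e < f < g < h < i. The simplices of K, each written with vertices in increasing order, are:

  0-simplices (9): a, b, c, d, e, f, g, h, i
  1-simplices (27): ab, ad, ae, af, ah, ai, bc, be, bf, bg, bh, cd, ce, cf, ch, ci, de, df, dg, di, eg, eh, fg, fi, gh, gi, hi
  2-simplices (18): abf, abh, ade, adi, aeh, afi, bce, bcf, beg, bgh, cdf, cdi, ceh, chi, deg, dfg, fgi, ghi

giving chain groups C_0 ≅ Z^9, C_1 ≅ Z^27, C_2 ≅ Z^18.

Boundary ∂_1: C_1 → C_0 is given by ∂[p,q] = [q] − [p]. For instance
  ∂cf = f − c.
The 9×27 boundary matrix has rank 8 and Smith normal form diag(1,1,1,1,1,1,1,1).

The boundary map ∂_2: C_2 → C_1 acts by ∂[p,q,r] = [q,r] − [p,r] + [p,q]. For instance
  ∂beg = eg − bg + be,
  ∂bgh = gh − bh + bg.
This gives a 27×18 integer matrix of rank 18; reducing to Smith normal form yields diagonal entries (1,1,1,1,1,1,1,1,1,1,1,1,1,1,1,1,1,2).

Now H_k = ker ∂_k / im ∂_{k+1}, so:

  H_0: rank C_0 − rank ∂_1 = 9 − 8 = 1, and the invariant factors of ∂_1 are all 1, so H_0 = Z.
  H_1: rank ker ∂_1 − rank ∂_2 = (27 − 8) − 18 = 1, and ∂_2 has invariant factor 2 > 1, so H_1 = Z ⊕ Z_2.
  H_2: rank ker ∂_2 − rank ∂_3 = (18 − 18) − 0 = 0, and there is no ∂_3, so H_2 = 0.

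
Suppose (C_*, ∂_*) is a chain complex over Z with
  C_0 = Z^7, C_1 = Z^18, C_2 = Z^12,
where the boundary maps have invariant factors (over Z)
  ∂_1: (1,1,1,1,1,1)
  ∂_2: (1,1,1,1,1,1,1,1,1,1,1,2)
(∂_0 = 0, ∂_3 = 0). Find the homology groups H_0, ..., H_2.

H_0: b_0 = 7 − 0 − 6 = 1; torsion from ∂_1 factors > 1: none. So H_0 = Z.
H_1: b_1 = 18 − 6 − 12 = 0; torsion from ∂_2 factors > 1: [2]. So H_1 = Z/2.
H_2: b_2 = 12 − 12 − 0 = 0; torsion from ∂_3 factors > 1: none. So H_2 = 0.

H_0 = Z,  H_1 = Z/2,  H_2 = 0.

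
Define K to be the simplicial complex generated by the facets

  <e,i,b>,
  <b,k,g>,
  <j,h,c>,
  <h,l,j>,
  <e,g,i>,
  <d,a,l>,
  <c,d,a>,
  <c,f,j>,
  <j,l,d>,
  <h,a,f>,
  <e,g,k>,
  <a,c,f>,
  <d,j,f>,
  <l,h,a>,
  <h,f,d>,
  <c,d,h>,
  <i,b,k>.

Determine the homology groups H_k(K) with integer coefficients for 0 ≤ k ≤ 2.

H_0 ≅ Z^2,  H_1 ≅ Z ⊕ Z/2,  H_2 = 0.

K has 12 vertices, 28 edges, 17 triangles.
rank ∂_0 = 0, rank ∂_1 = 10 ⇒ b_0 = 12 − 0 − 10 = 2; all invariant factors of ∂_1 are 1 so no torsion. So H_0 = Z^2.
rank ∂_1 = 10, rank ∂_2 = 17 ⇒ b_1 = 28 − 10 − 17 = 1; ∂_2 has invariant factor(s) [2] giving torsion. So H_1 = Z ⊕ Z/2.
rank ∂_2 = 17, rank ∂_3 = 0 ⇒ b_2 = 17 − 17 − 0 = 0. So H_2 = 0.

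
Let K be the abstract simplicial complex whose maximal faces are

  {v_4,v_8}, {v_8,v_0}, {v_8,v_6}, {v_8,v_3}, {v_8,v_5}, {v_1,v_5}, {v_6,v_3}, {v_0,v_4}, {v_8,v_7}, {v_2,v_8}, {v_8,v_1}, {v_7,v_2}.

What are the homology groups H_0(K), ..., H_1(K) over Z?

K has 9 vertices, 12 edges.
rank ∂_0 = 0, rank ∂_1 = 8 ⇒ b_0 = 9 − 0 − 8 = 1; all invariant factors of ∂_1 are 1 so no torsion. So H_0 = Z.
rank ∂_1 = 8, rank ∂_2 = 0 ⇒ b_1 = 12 − 8 − 0 = 4. So H_1 = Z^4.

H_0 ≅ Z,  H_1 ≅ Z^4.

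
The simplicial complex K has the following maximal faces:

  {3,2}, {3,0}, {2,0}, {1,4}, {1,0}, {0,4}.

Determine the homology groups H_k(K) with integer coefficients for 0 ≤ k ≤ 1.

H_0 ≅ Z,  H_1 ≅ Z^2.

Fix the vertex order 0 < 1 < 2 < 3 < 4 and write every simplex with vertices in increasing order. Then dim K = 1 and the simplices of K are:

  0-simplices (5): [0], [1], [2], [3], [4]
  1-simplices (6): [0,1], [0,2], [0,3], [0,4], [1,4], [2,3]

Hence C_0 ≅ Z^5, C_1 ≅ Z^6.

∂_1: C_1 → C_0 maps an edge to its endpoints' difference, ∂[p,q] = q − p. For instance
  ∂[0,4] = [4] − [0].
This gives a 5×6 integer matrix of rank 4; reducing to Smith normal form yields diagonal entries (1,1,1,1).

Reading off H_k = ker ∂_k / im ∂_{k+1}:

  H_0: rank C_0 − rank ∂_1 = 5 − 4 = 1, and the invariant factors of ∂_1 are all 1, so H_0 = Z.
  H_1: rank ker ∂_1 − rank ∂_2 = (6 − 4) − 0 = 2, and there is no ∂_2, so H_1 = Z^2.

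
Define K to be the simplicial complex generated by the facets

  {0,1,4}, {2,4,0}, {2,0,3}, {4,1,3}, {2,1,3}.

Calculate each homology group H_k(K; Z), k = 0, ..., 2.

H_0 ≅ Z,  H_1 ≅ Z,  H_2 = 0.

Take the total order 0 < 1 < 2 < 3 < 4 on the vertex set. Then K (dimension 2) consists of the simplices:

  0-simplices (5): [0], [1], [2], [3], [4]
  1-simplices (10): [0,1], [0,2], [0,3], [0,4], [1,2], [1,3], [1,4], [2,3], [2,4], [3,4]
  2-simplices (5): [0,1,4], [0,2,3], [0,2,4], [1,2,3], [1,3,4]

giving chain groups C_0 ≅ Z^5, C_1 ≅ Z^10, C_2 ≅ Z^5.

Boundary ∂_1: C_1 → C_0 maps an edge to its endpoints' difference, ∂[p,q] = q − p.
This gives a 5×10 integer matrix of rank 4; reducing to Smith normal form yields diagonal entries (1,1,1,1).

The boundary map ∂_2: C_2 → C_1 maps a triangle to the signed sum of its edges. For instance
  ∂[0,2,4] = [2,4] − [0,4] + [0,2],
  ∂[0,1,4] = [1,4] − [0,4] + [0,1].
The 10×5 boundary matrix has rank 5 and Smith normal form diag(1,1,1,1,1).

Reading off H_k = ker ∂_k / im ∂_{k+1}:

  H_0: rank C_0 − rank ∂_1 = 5 − 4 = 1, and the invariant factors of ∂_1 are all 1, so H_0 = Z.
  H_1: rank ker ∂_1 − rank ∂_2 = (10 − 4) − 5 = 1, and the invariant factors of ∂_2 are all 1, so H_1 = Z.
  H_2: rank ker ∂_2 − rank ∂_3 = (5 − 5) − 0 = 0, and there is no ∂_3, so H_2 = 0.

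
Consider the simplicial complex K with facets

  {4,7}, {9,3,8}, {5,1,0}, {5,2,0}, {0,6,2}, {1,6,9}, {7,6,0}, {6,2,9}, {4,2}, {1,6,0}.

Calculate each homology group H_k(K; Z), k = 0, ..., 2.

Fix the vertex order 0 < 1 < 2 < 3 < 4 < 5 < 6 < 7 < 8 < 9 and write every simplex with vertices in increasing order. Then dim K = 2 and the simplices of K are:

  0-simplices (10): [0], [1], [2], [3], [4], [5], [6], [7], [8], [9]
  1-simplices (18): [0,1], [0,2], [0,5], [0,6], [0,7], [1,5], [1,6], [1,9], [2,4], [2,5], [2,6], [2,9], [3,8], [3,9], [4,7], [6,7], [6,9], [8,9]
  2-simplices (8): [0,1,5], [0,1,6], [0,2,5], [0,2,6], [0,6,7], [1,6,9], [2,6,9], [3,8,9]

giving chain groups C_0 ≅ Z^10, C_1 ≅ Z^18, C_2 ≅ Z^8.

∂_1: C_1 → C_0 sends each edge [p,q] (with p < q) to q − p.
This gives a 10×18 integer matrix of rank 9; reducing to Smith normal form yields diagonal entries (1,1,1,1,1,1,1,1,1).

∂_2: C_2 → C_1 maps a triangle to the signed sum of its edges. For instance
  ∂[2,6,9] = [6,9] − [2,9] + [2,6],
  ∂[0,2,5] = [2,5] − [0,5] + [0,2].
The resulting 18×8 matrix has rank 8, and its Smith normal form has invariant factors (1,1,1,1,1,1,1,1).

From H_k ≅ ker(∂_k) / im(∂_{k+1}) we obtain:

  H_0: rank C_0 − rank ∂_1 = 10 − 9 = 1, and the invariant factors of ∂_1 are all 1, so H_0 = Z.
  H_1: rank ker ∂_1 − rank ∂_2 = (18 − 9) − 8 = 1, and the invariant factors of ∂_2 are all 1, so H_1 = Z.
  H_2: rank ker ∂_2 − rank ∂_3 = (8 − 8) − 0 = 0, and there is no ∂_3, so H_2 = 0.

As a check, the Euler characteristic is 10 − 18 + 8 = 0, which agrees with 1 − 1 + 0 = 0.

H_0 = Z,  H_1 = Z,  H_2 = 0.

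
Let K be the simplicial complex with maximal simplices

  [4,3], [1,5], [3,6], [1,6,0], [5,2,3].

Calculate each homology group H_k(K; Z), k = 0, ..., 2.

H_0 ≅ Z,  H_1 ≅ Z,  H_2 = 0.

We work with the vertex ordering 0 < 1 < 2 < 3 < 4 < 5 < 6. The simplices of K, each written with vertices in increasing order, are:

  0-simplices (7): [0], [1], [2], [3], [4], [5], [6]
  1-simplices (9): [0,1], [0,6], [1,5], [1,6], [2,3], [2,5], [3,4], [3,5], [3,6]
  2-simplices (2): [0,1,6], [2,3,5]

giving chain groups C_0 ≅ Z^7, C_1 ≅ Z^9, C_2 ≅ Z^2.

Boundary ∂_1: C_1 → C_0 is given by ∂[p,q] = [q] − [p]. For instance
  ∂[2,3] = [3] − [2].
The resulting 7×9 matrix has rank 6, and its Smith normal form has invariant factors (1,1,1,1,1,1).

∂_2: C_2 → C_1 maps a triangle to the signed sum of its edges. For instance
  ∂[0,1,6] = [1,6] − [0,6] + [0,1],
  ∂[2,3,5] = [3,5] − [2,5] + [2,3].
The 9×2 boundary matrix has rank 2 and Smith normal form diag(1,1).

Computing H_k = (kernel of ∂_k) / (image of ∂_{k+1}):

  H_0: rank C_0 − rank ∂_1 = 7 − 6 = 1, and the invariant factors of ∂_1 are all 1, so H_0 = Z.
  H_1: rank ker ∂_1 − rank ∂_2 = (9 − 6) − 2 = 1, and the invariant factors of ∂_2 are all 1, so H_1 = Z.
  H_2: rank ker ∂_2 − rank ∂_3 = (2 − 2) − 0 = 0, and there is no ∂_3, so H_2 = 0.

As a check, the Euler characteristic is 7 − 9 + 2 = 0, which agrees with 1 − 1 + 0 = 0.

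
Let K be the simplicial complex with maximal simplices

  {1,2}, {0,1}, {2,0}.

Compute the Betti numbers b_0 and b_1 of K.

b_0 = 1, b_1 = 1.

Fix the vertex order 0 < 1 < 2 and write every simplex with vertices in increasing order. Then dim K = 1 and the simplices of K are:

  0-simplices (3): [0], [1], [2]
  1-simplices (3): [0,1], [0,2], [1,2]

giving chain groups C_0 ≅ Z^3, C_1 ≅ Z^3.

Boundary ∂_1: C_1 → C_0 maps an edge to its endpoints' difference, ∂[p,q] = q − p. For instance
  ∂[0,2] = [2] − [0].
As a 3×3 matrix over Z this has rank 2, with invariant factors (1,1).

Now H_k = ker ∂_k / im ∂_{k+1}, so:

  H_0: rank C_0 − rank ∂_1 = 3 − 2 = 1, and the invariant factors of ∂_1 are all 1, so H_0 ≅ Z.
  H_1: rank ker ∂_1 − rank ∂_2 = (3 − 2) − 0 = 1, and there is no ∂_2, so H_1 ≅ Z.

Hence the Betti numbers are b_0 = 1, b_1 = 1.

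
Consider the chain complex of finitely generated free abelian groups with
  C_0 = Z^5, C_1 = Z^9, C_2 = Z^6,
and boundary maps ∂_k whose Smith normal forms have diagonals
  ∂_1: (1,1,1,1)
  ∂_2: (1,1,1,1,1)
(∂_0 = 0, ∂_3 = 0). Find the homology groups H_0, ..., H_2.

H_0 = Z,  H_1 = 0,  H_2 = Z.

H_0: b_0 = 5 − 0 − 4 = 1; torsion from ∂_1 factors > 1: none. So H_0 = Z.
H_1: b_1 = 9 − 4 − 5 = 0; torsion from ∂_2 factors > 1: none. So H_1 = 0.
H_2: b_2 = 6 − 5 − 0 = 1; torsion from ∂_3 factors > 1: none. So H_2 = Z.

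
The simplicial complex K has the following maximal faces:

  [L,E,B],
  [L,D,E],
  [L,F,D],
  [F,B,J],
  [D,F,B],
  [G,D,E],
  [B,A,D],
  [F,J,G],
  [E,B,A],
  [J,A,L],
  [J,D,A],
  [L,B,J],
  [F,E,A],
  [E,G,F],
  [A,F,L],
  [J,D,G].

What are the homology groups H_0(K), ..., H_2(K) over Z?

Fix the vertex order A < B < D < E < F < G < J < L and write every simplex with vertices in increasing order. Then dim K = 2 and the simplices of K are:

  0-simplices (8): A, B, D, E, F, G, J, L
  1-simplices (24): AB, AD, AE, AF, AJ, AL, BD, BE, BF, BJ, BL, DE, DF, DG, DJ, DL, EF, EG, EL, FG, FJ, FL, GJ, JL
  2-simplices (16): ABD, ABE, ADJ, AEF, AFL, AJL, BDF, BEL, BFJ, BJL, DEG, DEL, DFL, DGJ, EFG, FGJ

giving chain groups C_0 ≅ Z^8, C_1 ≅ Z^24, C_2 ≅ Z^16.

Boundary ∂_1: C_1 → C_0 sends each edge [p,q] (with p < q) to q − p.
This gives a 8×24 integer matrix of rank 7; reducing to Smith normal form yields diagonal entries (1,1,1,1,1,1,1).

Boundary ∂_2: C_2 → C_1 sends each 2-simplex [p,q,r] to [q,r] − [p,r] + [p,q]. For instance
  ∂ABE = BE − AE + AB,
  ∂BFJ = FJ − BJ + BF.
The resulting 24×16 matrix has rank 15, and its Smith normal form has invariant factors (1,1,1,1,1,1,1,1,1,1,1,1,1,1,1).

Reading off H_k = ker ∂_k / im ∂_{k+1}:

  H_0: rank C_0 − rank ∂_1 = 8 − 7 = 1, and the invariant factors of ∂_1 are all 1, so H_0 = Z.
  H_1: rank ker ∂_1 − rank ∂_2 = (24 − 7) − 15 = 2, and the invariant factors of ∂_2 are all 1, so H_1 = Z^2.
  H_2: rank ker ∂_2 − rank ∂_3 = (16 − 15) − 0 = 1, and there is no ∂_3, so H_2 = Z.

(K is a triangulation of the torus T^2.)

H_0 ≅ Z,  H_1 ≅ Z^2,  H_2 ≅ Z.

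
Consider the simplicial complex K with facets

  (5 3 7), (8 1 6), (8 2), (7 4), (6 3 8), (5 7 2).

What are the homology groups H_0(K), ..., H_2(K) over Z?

H_0 ≅ Z,  H_1 ≅ Z,  H_2 = 0.

Take the total order 1 < 2 < 3 < 4 < 5 < 6 < 7 < 8 on the vertex set. Then K (dimension 2) consists of the simplices:

  0-simplices (8): [1], [2], [3], [4], [5], [6], [7], [8]
  1-simplices (12): [1,6], [1,8], [2,5], [2,7], [2,8], [3,5], [3,6], [3,7], [3,8], [4,7], [5,7], [6,8]
  2-simplices (4): [1,6,8], [2,5,7], [3,5,7], [3,6,8]

Hence C_0 ≅ Z^8, C_1 ≅ Z^12, C_2 ≅ Z^4.

The boundary map ∂_1: C_1 → C_0 is given by ∂[p,q] = [q] − [p].
As a 8×12 matrix over Z this has rank 7, with invariant factors (1,1,1,1,1,1,1).

Boundary ∂_2: C_2 → C_1 sends each 2-simplex [p,q,r] to [q,r] − [p,r] + [p,q]. For instance
  ∂[3,6,8] = [6,8] − [3,8] + [3,6],
  ∂[3,5,7] = [5,7] − [3,7] + [3,5].
As a 12×4 matrix over Z this has rank 4, with invariant factors (1,1,1,1).

Reading off H_k = ker ∂_k / im ∂_{k+1}:

  H_0: rank C_0 − rank ∂_1 = 8 − 7 = 1, and the invariant factors of ∂_1 are all 1, so H_0 = Z.
  H_1: rank ker ∂_1 − rank ∂_2 = (12 − 7) − 4 = 1, and the invariant factors of ∂_2 are all 1, so H_1 = Z.
  H_2: rank ker ∂_2 − rank ∂_3 = (4 − 4) − 0 = 0, and there is no ∂_3, so H_2 = 0.

As a check, the Euler characteristic is 8 − 12 + 4 = 0, which agrees with 1 − 1 + 0 = 0.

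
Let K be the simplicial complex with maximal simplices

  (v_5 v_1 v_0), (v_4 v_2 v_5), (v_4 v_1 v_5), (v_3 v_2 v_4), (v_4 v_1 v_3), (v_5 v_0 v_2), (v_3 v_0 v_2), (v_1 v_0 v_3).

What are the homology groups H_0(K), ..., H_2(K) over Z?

H_0 = Z,  H_1 = 0,  H_2 = Z.

Fix the vertex order v_0 < v_1 < v_2 < v_3 < v_4 < v_5 and write every simplex with vertices in increasing order. Then dim K = 2 and the simplices of K are:

  0-simplices (6): [v_0], [v_1], [v_2], [v_3], [v_4], [v_5]
  1-simplices (12): [v_0,v_1], [v_0,v_2], [v_0,v_3], [v_0,v_5], [v_1,v_3], [v_1,v_4], [v_1,v_5], [v_2,v_3], [v_2,v_4], [v_2,v_5], [v_3,v_4], [v_4,v_5]
  2-simplices (8): [v_0,v_1,v_3], [v_0,v_1,v_5], [v_0,v_2,v_3], [v_0,v_2,v_5], [v_1,v_3,v_4], [v_1,v_4,v_5], [v_2,v_3,v_4], [v_2,v_4,v_5]

giving chain groups C_0 ≅ Z^6, C_1 ≅ Z^12, C_2 ≅ Z^8.

Boundary ∂_1: C_1 → C_0 sends each edge [p,q] (with p < q) to q − p.
The 6×12 boundary matrix has rank 5 and Smith normal form diag(1,1,1,1,1).

The boundary map ∂_2: C_2 → C_1 maps a triangle to the signed sum of its edges. For instance
  ∂[v_0,v_2,v_5] = [v_2,v_5] − [v_0,v_5] + [v_0,v_2],
  ∂[v_2,v_4,v_5] = [v_4,v_5] − [v_2,v_5] + [v_2,v_4].
The resulting 12×8 matrix has rank 7, and its Smith normal form has invariant factors (1,1,1,1,1,1,1).

Computing H_k = (kernel of ∂_k) / (image of ∂_{k+1}):

  H_0: rank C_0 − rank ∂_1 = 6 − 5 = 1, and the invariant factors of ∂_1 are all 1, so H_0 = Z.
  H_1: rank ker ∂_1 − rank ∂_2 = (12 − 5) − 7 = 0, and the invariant factors of ∂_2 are all 1, so H_1 = 0.
  H_2: rank ker ∂_2 − rank ∂_3 = (8 − 7) − 0 = 1, and there is no ∂_3, so H_2 = Z.

(K is a triangulation of the 2-sphere S^2.)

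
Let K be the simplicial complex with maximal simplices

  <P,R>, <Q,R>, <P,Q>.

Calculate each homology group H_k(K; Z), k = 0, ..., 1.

H_0 ≅ Z,  H_1 ≅ Z.

Take the total order P < Q < R on the vertex set. Then K (dimension 1) consists of the simplices:

  0-simplices (3): P, Q, R
  1-simplices (3): PQ, PR, QR

so the chain groups are C_0 ≅ Z^3, C_1 ≅ Z^3.

The boundary map ∂_1: C_1 → C_0 is given by ∂[p,q] = [q] − [p]. For instance
  ∂PR = R − P.
As a 3×3 matrix over Z this has rank 2, with invariant factors (1,1).

Now H_k = ker ∂_k / im ∂_{k+1}, so:

  H_0: rank C_0 − rank ∂_1 = 3 − 2 = 1, and the invariant factors of ∂_1 are all 1, so H_0 ≅ Z.
  H_1: rank ker ∂_1 − rank ∂_2 = (3 − 2) − 0 = 1, and there is no ∂_2, so H_1 ≅ Z.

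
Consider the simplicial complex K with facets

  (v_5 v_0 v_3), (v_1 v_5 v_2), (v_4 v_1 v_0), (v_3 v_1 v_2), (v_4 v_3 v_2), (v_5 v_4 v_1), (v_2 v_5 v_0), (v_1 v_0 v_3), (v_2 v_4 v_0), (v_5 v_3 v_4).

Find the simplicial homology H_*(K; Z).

H_0 = Z,  H_1 = Z/2Z,  H_2 = 0.

Order the vertices as v_0 < v_1 < v_2 < v_3 < v_4 < v_5. Listing each simplex with vertices in this order, K has dimension 2 with simplices:

  0-simplices (6): [v_0], [v_1], [v_2], [v_3], [v_4], [v_5]
  1-simplices (15): (15 of them)
  2-simplices (10): [v_0,v_1,v_3], [v_0,v_1,v_4], [v_0,v_2,v_4], [v_0,v_2,v_5], [v_0,v_3,v_5], [v_1,v_2,v_3], [v_1,v_2,v_5], [v_1,v_4,v_5], [v_2,v_3,v_4], [v_3,v_4,v_5]

Hence C_0 ≅ Z^6, C_1 ≅ Z^15, C_2 ≅ Z^10.

Boundary ∂_1: C_1 → C_0 sends each edge [p,q] (with p < q) to q − p.
The resulting 6×15 matrix has rank 5, and its Smith normal form has invariant factors (1,1,1,1,1).

The boundary map ∂_2: C_2 → C_1 sends each 2-simplex [p,q,r] to [q,r] − [p,r] + [p,q]. For instance
  ∂[v_0,v_2,v_5] = [v_2,v_5] − [v_0,v_5] + [v_0,v_2],
  ∂[v_0,v_1,v_4] = [v_1,v_4] − [v_0,v_4] + [v_0,v_1].
As a 15×10 matrix over Z this has rank 10, with invariant factors (1,1,1,1,1,1,1,1,1,2).

Computing H_k = (kernel of ∂_k) / (image of ∂_{k+1}):

  H_0: rank C_0 − rank ∂_1 = 6 − 5 = 1, and the invariant factors of ∂_1 are all 1, so H_0 ≅ Z.
  H_1: rank ker ∂_1 − rank ∂_2 = (15 − 5) − 10 = 0, and ∂_2 has invariant factor 2 > 1, so H_1 ≅ Z/2Z.
  H_2: rank ker ∂_2 − rank ∂_3 = (10 − 10) − 0 = 0, and there is no ∂_3, so H_2 ≅ 0.

As a check, the Euler characteristic is 6 − 15 + 10 = 1, which agrees with 1 − 0 + 0 = 1.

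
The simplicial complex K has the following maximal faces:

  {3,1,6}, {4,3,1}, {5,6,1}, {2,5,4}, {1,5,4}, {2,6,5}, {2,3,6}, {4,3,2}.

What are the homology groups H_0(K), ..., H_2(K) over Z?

Take the total order 1 < 2 < 3 < 4 < 5 < 6 on the vertex set. Then K (dimension 2) consists of the simplices:

  0-simplices (6): [1], [2], [3], [4], [5], [6]
  1-simplices (12): [1,3], [1,4], [1,5], [1,6], [2,3], [2,4], [2,5], [2,6], [3,4], [3,6], [4,5], [5,6]
  2-simplices (8): [1,3,4], [1,3,6], [1,4,5], [1,5,6], [2,3,4], [2,3,6], [2,4,5], [2,5,6]

Hence C_0 ≅ Z^6, C_1 ≅ Z^12, C_2 ≅ Z^8.

Boundary ∂_1: C_1 → C_0 is given by ∂[p,q] = [q] − [p].
As a 6×12 matrix over Z this has rank 5, with invariant factors (1,1,1,1,1).

Boundary ∂_2: C_2 → C_1 acts by ∂[p,q,r] = [q,r] − [p,r] + [p,q]. For instance
  ∂[2,3,4] = [3,4] − [2,4] + [2,3],
  ∂[2,4,5] = [4,5] − [2,5] + [2,4].
The resulting 12×8 matrix has rank 7, and its Smith normal form has invariant factors (1,1,1,1,1,1,1).

From H_k ≅ ker(∂_k) / im(∂_{k+1}) we obtain:

  H_0: rank C_0 − rank ∂_1 = 6 − 5 = 1, and the invariant factors of ∂_1 are all 1, so H_0 = Z.
  H_1: rank ker ∂_1 − rank ∂_2 = (12 − 5) − 7 = 0, and the invariant factors of ∂_2 are all 1, so H_1 = 0.
  H_2: rank ker ∂_2 − rank ∂_3 = (8 − 7) − 0 = 1, and there is no ∂_3, so H_2 = Z.

As a check, the Euler characteristic is 6 − 12 + 8 = 2, which agrees with 1 − 0 + 1 = 2.
(K is a triangulation of the 2-sphere S^2.)

H_0 = Z,  H_1 = 0,  H_2 = Z.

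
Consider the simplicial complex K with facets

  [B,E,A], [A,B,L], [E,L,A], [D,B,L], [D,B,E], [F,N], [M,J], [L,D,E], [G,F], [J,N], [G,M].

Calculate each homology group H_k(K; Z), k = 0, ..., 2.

H_0 ≅ Z^2,  H_1 ≅ Z,  H_2 ≅ Z.

Order the vertices as A < B < D < E < F < G < J < L < M < N. Listing each simplex with vertices in this order, K has dimension 2 with simplices:

  0-simplices (10): A, B, D, E, F, G, J, L, M, N
  1-simplices (14): AB, AE, AL, BD, BE, BL, DE, DL, EL, FG, FN, GM, JM, JN
  2-simplices (6): ABE, ABL, AEL, BDE, BDL, DEL

Hence C_0 ≅ Z^10, C_1 ≅ Z^14, C_2 ≅ Z^6.

The boundary map ∂_1: C_1 → C_0 is given by ∂[p,q] = [q] − [p].
The resulting 10×14 matrix has rank 8, and its Smith normal form has invariant factors (1,1,1,1,1,1,1,1).

The boundary map ∂_2: C_2 → C_1 sends each 2-simplex [p,q,r] to [q,r] − [p,r] + [p,q]. For instance
  ∂AEL = EL − AL + AE,
  ∂ABL = BL − AL + AB.
The resulting 14×6 matrix has rank 5, and its Smith normal form has invariant factors (1,1,1,1,1).

From H_k ≅ ker(∂_k) / im(∂_{k+1}) we obtain:

  H_0: rank C_0 − rank ∂_1 = 10 − 8 = 2, and the invariant factors of ∂_1 are all 1, so H_0 ≅ Z^2.
  H_1: rank ker ∂_1 − rank ∂_2 = (14 − 8) − 5 = 1, and the invariant factors of ∂_2 are all 1, so H_1 ≅ Z.
  H_2: rank ker ∂_2 − rank ∂_3 = (6 − 5) − 0 = 1, and there is no ∂_3, so H_2 ≅ Z.

As a check, the Euler characteristic is 10 − 14 + 6 = 2, which agrees with 2 − 1 + 1 = 2.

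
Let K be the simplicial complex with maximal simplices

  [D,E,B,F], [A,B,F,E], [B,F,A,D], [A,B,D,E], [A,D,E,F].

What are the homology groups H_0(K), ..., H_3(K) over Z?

K has 5 vertices, 10 edges, 10 triangles, 5 3-simplices.
rank ∂_0 = 0, rank ∂_1 = 4 ⇒ b_0 = 5 − 0 − 4 = 1; all invariant factors of ∂_1 are 1 so no torsion. So H_0 = Z.
rank ∂_1 = 4, rank ∂_2 = 6 ⇒ b_1 = 10 − 4 − 6 = 0; all invariant factors of ∂_2 are 1 so no torsion. So H_1 = 0.
rank ∂_2 = 6, rank ∂_3 = 4 ⇒ b_2 = 10 − 6 − 4 = 0; all invariant factors of ∂_3 are 1 so no torsion. So H_2 = 0.
rank ∂_3 = 4, rank ∂_4 = 0 ⇒ b_3 = 5 − 4 − 0 = 1. So H_3 = Z.

H_0 = Z,  H_1 = 0,  H_2 = 0,  H_3 = Z.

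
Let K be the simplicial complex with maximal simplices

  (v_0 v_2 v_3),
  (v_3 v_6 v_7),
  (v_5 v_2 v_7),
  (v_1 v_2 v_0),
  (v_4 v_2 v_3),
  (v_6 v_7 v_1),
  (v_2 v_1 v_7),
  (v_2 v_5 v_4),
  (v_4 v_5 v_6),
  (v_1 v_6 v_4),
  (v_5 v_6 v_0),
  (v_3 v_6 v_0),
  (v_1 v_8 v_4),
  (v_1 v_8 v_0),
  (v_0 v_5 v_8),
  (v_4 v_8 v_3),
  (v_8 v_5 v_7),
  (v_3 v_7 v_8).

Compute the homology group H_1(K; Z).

H_1 ≅ Z^2.

We work with the vertex ordering v_0 < v_1 < v_2 < v_3 < v_4 < v_5 < v_6 < v_7 < v_8. The simplices of K, each written with vertices in increasing order, are:

  0-simplices (9): [v_0], [v_1], [v_2], [v_3], [v_4], [v_5], [v_6], [v_7], [v_8]
  1-simplices (27): (27 of them)
  2-simplices (18): (18 of them)

Hence C_0 ≅ Z^9, C_1 ≅ Z^27, C_2 ≅ Z^18.

Boundary ∂_1: C_1 → C_0 maps an edge to its endpoints' difference, ∂[p,q] = q − p.
This gives a 9×27 integer matrix of rank 8; reducing to Smith normal form yields diagonal entries (1,1,1,1,1,1,1,1).

∂_2: C_2 → C_1 acts by ∂[p,q,r] = [q,r] − [p,r] + [p,q]. For instance
  ∂[v_5,v_7,v_8] = [v_7,v_8] − [v_5,v_8] + [v_5,v_7],
  ∂[v_0,v_1,v_2] = [v_1,v_2] − [v_0,v_2] + [v_0,v_1].
This gives a 27×18 integer matrix of rank 17; reducing to Smith normal form yields diagonal entries (1,1,1,1,1,1,1,1,1,1,1,1,1,1,1,1,1).

Now H_k = ker ∂_k / im ∂_{k+1}, so:

  H_1: rank ker ∂_1 − rank ∂_2 = (27 − 8) − 17 = 2, and the invariant factors of ∂_2 are all 1, so H_1 ≅ Z^2.

(K is a triangulation of the torus T^2.)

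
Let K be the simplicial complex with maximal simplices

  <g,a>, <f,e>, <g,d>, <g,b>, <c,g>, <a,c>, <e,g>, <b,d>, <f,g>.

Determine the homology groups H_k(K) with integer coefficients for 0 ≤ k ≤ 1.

H_0 = Z,  H_1 = Z^3.

Order the vertices as a < b < c < d < e < f < g. Listing each simplex with vertices in this order, K has dimension 1 with simplices:

  0-simplices (7): a, b, c, d, e, f, g
  1-simplices (9): ac, ag, bd, bg, cg, dg, ef, eg, fg

giving chain groups C_0 ≅ Z^7, C_1 ≅ Z^9.

The boundary map ∂_1: C_1 → C_0 maps an edge to its endpoints' difference, ∂[p,q] = q − p. For instance
  ∂eg = g − e.
This gives a 7×9 integer matrix of rank 6; reducing to Smith normal form yields diagonal entries (1,1,1,1,1,1).

Reading off H_k = ker ∂_k / im ∂_{k+1}:

  H_0: rank C_0 − rank ∂_1 = 7 − 6 = 1, and the invariant factors of ∂_1 are all 1, so H_0 = Z.
  H_1: rank ker ∂_1 − rank ∂_2 = (9 − 6) − 0 = 3, and there is no ∂_2, so H_1 = Z^3.

(K is a triangulation of a wedge of 3 circles.)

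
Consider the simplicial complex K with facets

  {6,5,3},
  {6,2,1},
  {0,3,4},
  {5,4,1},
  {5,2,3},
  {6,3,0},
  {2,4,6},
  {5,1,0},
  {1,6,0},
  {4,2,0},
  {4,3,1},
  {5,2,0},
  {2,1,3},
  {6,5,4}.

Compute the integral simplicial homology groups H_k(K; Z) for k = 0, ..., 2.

Take the total order 0 < 1 < 2 < 3 < 4 < 5 < 6 on the vertex set. Then K (dimension 2) consists of the simplices:

  0-simplices (7): [0], [1], [2], [3], [4], [5], [6]
  1-simplices (21): [0,1], [0,2], [0,3], [0,4], [0,5], [0,6], [1,2], [1,3], [1,4], [1,5], [1,6], [2,3], [2,4], [2,5], [2,6], [3,4], [3,5], [3,6], [4,5], [4,6], [5,6]
  2-simplices (14): [0,1,5], [0,1,6], [0,2,4], [0,2,5], [0,3,4], [0,3,6], [1,2,3], [1,2,6], [1,3,4], [1,4,5], [2,3,5], [2,4,6], [3,5,6], [4,5,6]

so the chain groups are C_0 ≅ Z^7, C_1 ≅ Z^21, C_2 ≅ Z^14.

∂_1: C_1 → C_0 is given by ∂[p,q] = [q] − [p]. For instance
  ∂[2,5] = [5] − [2].
The 7×21 boundary matrix has rank 6 and Smith normal form diag(1,1,1,1,1,1).

Boundary ∂_2: C_2 → C_1 maps a triangle to the signed sum of its edges. For instance
  ∂[1,4,5] = [4,5] − [1,5] + [1,4],
  ∂[0,2,4] = [2,4] − [0,4] + [0,2].
The resulting 21×14 matrix has rank 13, and its Smith normal form has invariant factors (1,1,1,1,1,1,1,1,1,1,1,1,1).

Now H_k = ker ∂_k / im ∂_{k+1}, so:

  H_0: rank C_0 − rank ∂_1 = 7 − 6 = 1, and the invariant factors of ∂_1 are all 1, so H_0 = Z.
  H_1: rank ker ∂_1 − rank ∂_2 = (21 − 6) − 13 = 2, and the invariant factors of ∂_2 are all 1, so H_1 = Z^2.
  H_2: rank ker ∂_2 − rank ∂_3 = (14 − 13) − 0 = 1, and there is no ∂_3, so H_2 = Z.

As a check, the Euler characteristic is 7 − 21 + 14 = 0, which agrees with 1 − 2 + 1 = 0.
(K is a triangulation of the torus T^2.)

H_0 ≅ Z,  H_1 ≅ Z^2,  H_2 ≅ Z.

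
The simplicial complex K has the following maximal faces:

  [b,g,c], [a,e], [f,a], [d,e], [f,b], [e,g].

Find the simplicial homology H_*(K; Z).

Fix the vertex order a < b < c < d < e < f < g and write every simplex with vertices in increasing order. Then dim K = 2 and the simplices of K are:

  0-simplices (7): a, b, c, d, e, f, g
  1-simplices (8): ae, af, bc, bf, bg, cg, de, eg
  2-simplices (1): bcg

giving chain groups C_0 ≅ Z^7, C_1 ≅ Z^8, C_2 ≅ Z^1.

The boundary map ∂_1: C_1 → C_0 is given by ∂[p,q] = [q] − [p].
This gives a 7×8 integer matrix of rank 6; reducing to Smith normal form yields diagonal entries (1,1,1,1,1,1).

∂_2: C_2 → C_1 maps a triangle to the signed sum of its edges. For instance
  ∂bcg = cg − bg + bc.
As a 8×1 matrix over Z this has rank 1, with invariant factors (1).

Now H_k = ker ∂_k / im ∂_{k+1}, so:

  H_0: rank C_0 − rank ∂_1 = 7 − 6 = 1, and the invariant factors of ∂_1 are all 1, so H_0 ≅ Z.
  H_1: rank ker ∂_1 − rank ∂_2 = (8 − 6) − 1 = 1, and the invariant factors of ∂_2 are all 1, so H_1 ≅ Z.
  H_2: rank ker ∂_2 − rank ∂_3 = (1 − 1) − 0 = 0, and there is no ∂_3, so H_2 ≅ 0.

H_0 = Z,  H_1 = Z,  H_2 = 0.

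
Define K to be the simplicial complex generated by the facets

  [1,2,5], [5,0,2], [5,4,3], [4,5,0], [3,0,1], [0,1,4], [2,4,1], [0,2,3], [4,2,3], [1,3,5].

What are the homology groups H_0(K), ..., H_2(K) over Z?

Fix the vertex order 0 < 1 < 2 < 3 < 4 < 5 and write every simplex with vertices in increasing order. Then dim K = 2 and the simplices of K are:

  0-simplices (6): [0], [1], [2], [3], [4], [5]
  1-simplices (15): [0,1], [0,2], [0,3], [0,4], [0,5], [1,2], [1,3], [1,4], [1,5], [2,3], [2,4], [2,5], [3,4], [3,5], [4,5]
  2-simplices (10): [0,1,3], [0,1,4], [0,2,3], [0,2,5], [0,4,5], [1,2,4], [1,2,5], [1,3,5], [2,3,4], [3,4,5]

Hence C_0 ≅ Z^6, C_1 ≅ Z^15, C_2 ≅ Z^10.

Boundary ∂_1: C_1 → C_0 sends each edge [p,q] (with p < q) to q − p. For instance
  ∂[1,3] = [3] − [1].
As a 6×15 matrix over Z this has rank 5, with invariant factors (1,1,1,1,1).

The boundary map ∂_2: C_2 → C_1 acts by ∂[p,q,r] = [q,r] − [p,r] + [p,q]. For instance
  ∂[1,2,4] = [2,4] − [1,4] + [1,2],
  ∂[0,1,4] = [1,4] − [0,4] + [0,1].
The 15×10 boundary matrix has rank 10 and Smith normal form diag(1,1,1,1,1,1,1,1,1,2).

Now H_k = ker ∂_k / im ∂_{k+1}, so:

  H_0: rank C_0 − rank ∂_1 = 6 − 5 = 1, and the invariant factors of ∂_1 are all 1, so H_0 = Z.
  H_1: rank ker ∂_1 − rank ∂_2 = (15 − 5) − 10 = 0, and ∂_2 has invariant factor 2 > 1, so H_1 = Z_2.
  H_2: rank ker ∂_2 − rank ∂_3 = (10 − 10) − 0 = 0, and there is no ∂_3, so H_2 = 0.

As a check, the Euler characteristic is 6 − 15 + 10 = 1, which agrees with 1 − 0 + 0 = 1.

H_0 = Z,  H_1 = Z_2,  H_2 = 0.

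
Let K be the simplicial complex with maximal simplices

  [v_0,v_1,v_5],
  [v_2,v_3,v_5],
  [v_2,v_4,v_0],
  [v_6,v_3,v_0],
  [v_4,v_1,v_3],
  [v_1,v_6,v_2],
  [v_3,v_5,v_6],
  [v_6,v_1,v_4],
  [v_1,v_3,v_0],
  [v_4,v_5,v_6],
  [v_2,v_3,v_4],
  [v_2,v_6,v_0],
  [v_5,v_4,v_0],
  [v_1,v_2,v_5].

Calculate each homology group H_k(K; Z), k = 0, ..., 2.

H_0 = Z,  H_1 = Z^2,  H_2 = Z.

Order the vertices as v_0 < v_1 < v_2 < v_3 < v_4 < v_5 < v_6. Listing each simplex with vertices in this order, K has dimension 2 with simplices:

  0-simplices (7): [v_0], [v_1], [v_2], [v_3], [v_4], [v_5], [v_6]
  1-simplices (21): (21 of them)
  2-simplices (14): (14 of them)

so the chain groups are C_0 ≅ Z^7, C_1 ≅ Z^21, C_2 ≅ Z^14.

The boundary map ∂_1: C_1 → C_0 sends each edge [p,q] (with p < q) to q − p.
As a 7×21 matrix over Z this has rank 6, with invariant factors (1,1,1,1,1,1).

The boundary map ∂_2: C_2 → C_1 maps a triangle to the signed sum of its edges. For instance
  ∂[v_0,v_4,v_5] = [v_4,v_5] − [v_0,v_5] + [v_0,v_4],
  ∂[v_3,v_5,v_6] = [v_5,v_6] − [v_3,v_6] + [v_3,v_5].
As a 21×14 matrix over Z this has rank 13, with invariant factors (1,1,1,1,1,1,1,1,1,1,1,1,1).

From H_k ≅ ker(∂_k) / im(∂_{k+1}) we obtain:

  H_0: rank C_0 − rank ∂_1 = 7 − 6 = 1, and the invariant factors of ∂_1 are all 1, so H_0 = Z.
  H_1: rank ker ∂_1 − rank ∂_2 = (21 − 6) − 13 = 2, and the invariant factors of ∂_2 are all 1, so H_1 = Z^2.
  H_2: rank ker ∂_2 − rank ∂_3 = (14 − 13) − 0 = 1, and there is no ∂_3, so H_2 = Z.

As a check, the Euler characteristic is 7 − 21 + 14 = 0, which agrees with 1 − 2 + 1 = 0.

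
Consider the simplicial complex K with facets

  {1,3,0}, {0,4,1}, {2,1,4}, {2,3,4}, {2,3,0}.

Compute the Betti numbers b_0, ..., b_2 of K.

Order the vertices as 0 < 1 < 2 < 3 < 4. Listing each simplex with vertices in this order, K has dimension 2 with simplices:

  0-simplices (5): [0], [1], [2], [3], [4]
  1-simplices (10): [0,1], [0,2], [0,3], [0,4], [1,2], [1,3], [1,4], [2,3], [2,4], [3,4]
  2-simplices (5): [0,1,3], [0,1,4], [0,2,3], [1,2,4], [2,3,4]

giving chain groups C_0 ≅ Z^5, C_1 ≅ Z^10, C_2 ≅ Z^5.

∂_1: C_1 → C_0 maps an edge to its endpoints' difference, ∂[p,q] = q − p.
This gives a 5×10 integer matrix of rank 4; reducing to Smith normal form yields diagonal entries (1,1,1,1).

The boundary map ∂_2: C_2 → C_1 sends each 2-simplex [p,q,r] to [q,r] − [p,r] + [p,q]. For instance
  ∂[1,2,4] = [2,4] − [1,4] + [1,2],
  ∂[2,3,4] = [3,4] − [2,4] + [2,3].
The 10×5 boundary matrix has rank 5 and Smith normal form diag(1,1,1,1,1).

From H_k ≅ ker(∂_k) / im(∂_{k+1}) we obtain:

  H_0: rank C_0 − rank ∂_1 = 5 − 4 = 1, and the invariant factors of ∂_1 are all 1, so H_0 = Z.
  H_1: rank ker ∂_1 − rank ∂_2 = (10 − 4) − 5 = 1, and the invariant factors of ∂_2 are all 1, so H_1 = Z.
  H_2: rank ker ∂_2 − rank ∂_3 = (5 − 5) − 0 = 0, and there is no ∂_3, so H_2 = 0.

(K is a triangulation of the Möbius band.)

Hence the Betti numbers are b_0 = 1, b_1 = 1, b_2 = 0.

b_0 = 1, b_1 = 1, b_2 = 0.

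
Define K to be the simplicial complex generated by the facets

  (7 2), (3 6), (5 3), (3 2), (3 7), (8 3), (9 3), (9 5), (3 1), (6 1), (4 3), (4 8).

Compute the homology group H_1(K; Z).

Fix the vertex order 1 < 2 < 3 < 4 < 5 < 6 < 7 < 8 < 9 and write every simplex with vertices in increasing order. Then dim K = 1 and the simplices of K are:

  0-simplices (9): [1], [2], [3], [4], [5], [6], [7], [8], [9]
  1-simplices (12): [1,3], [1,6], [2,3], [2,7], [3,4], [3,5], [3,6], [3,7], [3,8], [3,9], [4,8], [5,9]

Hence C_0 ≅ Z^9, C_1 ≅ Z^12.

∂_1: C_1 → C_0 sends each edge [p,q] (with p < q) to q − p.
This gives a 9×12 integer matrix of rank 8; reducing to Smith normal form yields diagonal entries (1,1,1,1,1,1,1,1).

From H_k ≅ ker(∂_k) / im(∂_{k+1}) we obtain:

  H_1: rank ker ∂_1 − rank ∂_2 = (12 − 8) − 0 = 4, and there is no ∂_2, so H_1 ≅ Z^4.

H_1 ≅ Z^4.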